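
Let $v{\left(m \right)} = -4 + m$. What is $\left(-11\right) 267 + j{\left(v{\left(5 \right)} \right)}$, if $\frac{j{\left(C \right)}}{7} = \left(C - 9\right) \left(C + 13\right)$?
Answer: $-3721$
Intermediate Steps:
$j{\left(C \right)} = 7 \left(-9 + C\right) \left(13 + C\right)$ ($j{\left(C \right)} = 7 \left(C - 9\right) \left(C + 13\right) = 7 \left(-9 + C\right) \left(13 + C\right)$)
$\left(-11\right) 267 + j{\left(v{\left(5 \right)} \right)} = \left(-11\right) 267 + \left(-819 + 7 \left(-4 + 5\right)^{2} + 28 \left(-4 + 5\right)\right) = -2937 + \left(-819 + 7 \cdot 1^{2} + 28 \cdot 1\right) = -2937 + \left(-819 + 7 \cdot 1 + 28\right) = -2937 + \left(-819 + 7 + 28\right) = -2937 - 784 = -3721$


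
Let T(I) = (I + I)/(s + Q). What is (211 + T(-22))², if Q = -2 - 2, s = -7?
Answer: 46225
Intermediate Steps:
Q = -4
T(I) = -2*I/11 (T(I) = (I + I)/(-7 - 4) = (2*I)/(-11) = (2*I)*(-1/11) = -2*I/11)
(211 + T(-22))² = (211 - 2/11*(-22))² = (211 + 4)² = 215² = 46225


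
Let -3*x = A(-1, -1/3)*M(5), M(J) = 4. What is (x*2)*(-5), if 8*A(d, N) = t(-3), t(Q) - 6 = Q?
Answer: 5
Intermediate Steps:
t(Q) = 6 + Q
A(d, N) = 3/8 (A(d, N) = (6 - 3)/8 = (1/8)*3 = 3/8)
x = -1/2 (x = -4/8 = -1/3*3/2 = -1/2 ≈ -0.50000)
(x*2)*(-5) = -1/2*2*(-5) = -1*(-5) = 5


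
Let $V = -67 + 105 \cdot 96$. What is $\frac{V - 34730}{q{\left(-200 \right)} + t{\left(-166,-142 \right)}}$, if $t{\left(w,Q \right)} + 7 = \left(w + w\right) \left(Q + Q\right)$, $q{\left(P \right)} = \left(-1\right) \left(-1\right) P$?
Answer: $- \frac{24717}{94081} \approx -0.26272$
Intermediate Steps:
$q{\left(P \right)} = P$ ($q{\left(P \right)} = 1 P = P$)
$t{\left(w,Q \right)} = -7 + 4 Q w$ ($t{\left(w,Q \right)} = -7 + \left(w + w\right) \left(Q + Q\right) = -7 + 2 w 2 Q = -7 + 4 Q w$)
$V = 10013$ ($V = -67 + 10080 = 10013$)
$\frac{V - 34730}{q{\left(-200 \right)} + t{\left(-166,-142 \right)}} = \frac{10013 - 34730}{-200 - \left(7 + 568 \left(-166\right)\right)} = - \frac{24717}{-200 + \left(-7 + 94288\right)} = - \frac{24717}{-200 + 94281} = - \frac{24717}{94081}$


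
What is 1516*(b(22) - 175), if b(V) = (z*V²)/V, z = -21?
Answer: -965692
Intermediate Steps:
b(V) = -21*V (b(V) = (-21*V²)/V = -21*V)
1516*(b(22) - 175) = 1516*(-21*22 - 175) = 1516*(-462 - 175) = 1516*(-637) = -965692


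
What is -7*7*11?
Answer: -539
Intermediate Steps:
-7*7*11 = -49*11 = -539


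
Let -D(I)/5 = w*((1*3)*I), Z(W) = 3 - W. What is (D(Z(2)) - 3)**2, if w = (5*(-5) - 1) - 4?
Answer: 199809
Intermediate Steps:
w = -30 (w = (-25 - 1) - 4 = -26 - 4 = -30)
D(I) = 450*I (D(I) = -(-150)*(1*3)*I = -(-150)*3*I = -(-450)*I = 450*I)
(D(Z(2)) - 3)**2 = (450*(3 - 1*2) - 3)**2 = (450*(3 - 2) - 3)**2 = (450*1 - 3)**2 = (450 - 3)**2 = 447**2 = 199809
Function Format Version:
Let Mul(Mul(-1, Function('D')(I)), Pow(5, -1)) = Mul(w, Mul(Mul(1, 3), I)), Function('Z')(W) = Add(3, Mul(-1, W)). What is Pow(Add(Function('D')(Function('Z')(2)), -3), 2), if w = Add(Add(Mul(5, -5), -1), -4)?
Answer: 199809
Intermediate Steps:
w = -30 (w = Add(Add(-25, -1), -4) = Add(-26, -4) = -30)
Function('D')(I) = Mul(450, I) (Function('D')(I) = Mul(-5, Mul(-30, Mul(Mul(1, 3), I))) = Mul(-5, Mul(-30, Mul(3, I))) = Mul(-5, Mul(-90, I)) = Mul(450, I))
Pow(Add(Function('D')(Function('Z')(2)), -3), 2) = Pow(Add(Mul(450, Add(3, Mul(-1, 2))), -3), 2) = Pow(Add(Mul(450, Add(3, -2)), -3), 2) = Pow(Add(Mul(450, 1), -3), 2) = Pow(Add(450, -3), 2) = Pow(447, 2) = 199809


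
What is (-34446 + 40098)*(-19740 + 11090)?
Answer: -48889800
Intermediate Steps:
(-34446 + 40098)*(-19740 + 11090) = 5652*(-8650) = -48889800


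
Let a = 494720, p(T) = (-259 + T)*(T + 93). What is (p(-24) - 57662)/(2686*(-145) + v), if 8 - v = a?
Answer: 77189/884182 ≈ 0.087300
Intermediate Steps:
p(T) = (-259 + T)*(93 + T)
v = -494712 (v = 8 - 1*494720 = 8 - 494720 = -494712)
(p(-24) - 57662)/(2686*(-145) + v) = ((-24087 + (-24)² - 166*(-24)) - 57662)/(2686*(-145) - 494712) = ((-24087 + 576 + 3984) - 57662)/(-389470 - 494712) = (-19527 - 57662)/(-884182) = -77189*(-1/884182) = 77189/884182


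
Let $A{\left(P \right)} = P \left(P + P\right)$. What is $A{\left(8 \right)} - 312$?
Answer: $-184$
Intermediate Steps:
$A{\left(P \right)} = 2 P^{2}$ ($A{\left(P \right)} = P 2 P = 2 P^{2}$)
$A{\left(8 \right)} - 312 = 2 \cdot 8^{2} - 312 = 2 \cdot 64 - 312 = 128 - 312 = -184$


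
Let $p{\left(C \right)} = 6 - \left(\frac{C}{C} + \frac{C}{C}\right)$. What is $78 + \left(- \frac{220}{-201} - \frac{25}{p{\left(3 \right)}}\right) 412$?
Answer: $- \frac{411257}{201} \approx -2046.1$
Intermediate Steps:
$p{\left(C \right)} = 4$ ($p{\left(C \right)} = 6 - \left(1 + 1\right) = 6 - 2 = 4$)
$78 + \left(- \frac{220}{-201} - \frac{25}{p{\left(3 \right)}}\right) 412 = 78 + \left(- \frac{220}{-201} - \frac{25}{4}\right) 412 = 78 + \left(\left(-220\right) \left(- \frac{1}{201}\right) - \frac{25}{4}\right) 412 = 78 + \left(\frac{220}{201} - \frac{25}{4}\right) 412 = 78 - \frac{426935}{201} = - \frac{411257}{201}$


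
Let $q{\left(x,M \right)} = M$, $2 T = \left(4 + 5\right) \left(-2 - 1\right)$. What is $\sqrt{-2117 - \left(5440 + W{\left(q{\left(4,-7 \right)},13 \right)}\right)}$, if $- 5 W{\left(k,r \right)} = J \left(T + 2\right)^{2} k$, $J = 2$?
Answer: $\frac{i \sqrt{792730}}{10} \approx 89.035 i$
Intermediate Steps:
$T = - \frac{27}{2}$ ($T = \frac{\left(4 + 5\right) \left(-2 - 1\right)}{2} = \frac{9 \left(-3\right)}{2} = \frac{1}{2} \left(-27\right) = - \frac{27}{2} \approx -13.5$)
$W{\left(k,r \right)} = - \frac{529 k}{10}$ ($W{\left(k,r \right)} = - \frac{2 \left(- \frac{27}{2} + 2\right)^{2} k}{5} = - \frac{2 \left(- \frac{23}{2}\right)^{2} k}{5} = - \frac{2 \cdot \frac{529}{4} k}{5} = - \frac{\frac{529}{2} k}{5} = - \frac{529 k}{10}$)
$\sqrt{-2117 - \left(5440 + W{\left(q{\left(4,-7 \right)},13 \right)}\right)} = \sqrt{-2117 - \left(5440 - - \frac{3703}{10}\right)} = \sqrt{-2117 - \frac{58103}{10}} = \sqrt{- \frac{79273}{10}} = \frac{i \sqrt{792730}}{10}$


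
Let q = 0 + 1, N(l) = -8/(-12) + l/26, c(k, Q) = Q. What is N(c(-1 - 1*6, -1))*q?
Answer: 49/78 ≈ 0.62821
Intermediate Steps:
N(l) = ⅔ + l/26 (N(l) = -8*(-1/12) + l*(1/26) = ⅔ + l/26)
q = 1
N(c(-1 - 1*6, -1))*q = (⅔ + (1/26)*(-1))*1 = (⅔ - 1/26)*1 = (49/78)*1 = 49/78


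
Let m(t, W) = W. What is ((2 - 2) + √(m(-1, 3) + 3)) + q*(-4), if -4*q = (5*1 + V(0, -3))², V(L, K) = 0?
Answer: 25 + √6 ≈ 27.449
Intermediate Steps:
q = -25/4 (q = -(5*1 + 0)²/4 = -(5 + 0)²/4 = -¼*5² = -¼*25 = -25/4 ≈ -6.2500)
((2 - 2) + √(m(-1, 3) + 3)) + q*(-4) = ((2 - 2) + √(3 + 3)) - 25/4*(-4) = (0 + √6) + 25 = √6 + 25 = 25 + √6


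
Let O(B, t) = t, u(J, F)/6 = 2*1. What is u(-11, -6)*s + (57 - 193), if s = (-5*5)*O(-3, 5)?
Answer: -1636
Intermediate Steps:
u(J, F) = 12 (u(J, F) = 6*(2*1) = 6*2 = 12)
s = -125 (s = -5*5*5 = -25*5 = -125)
u(-11, -6)*s + (57 - 193) = 12*(-125) + (57 - 193) = -1500 - 136 = -1636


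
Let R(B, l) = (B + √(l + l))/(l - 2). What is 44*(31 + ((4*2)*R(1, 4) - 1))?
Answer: 1496 + 352*√2 ≈ 1993.8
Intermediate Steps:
R(B, l) = (B + √2*√l)/(-2 + l) (R(B, l) = (B + √(2*l))/(-2 + l) = (B + √2*√l)/(-2 + l))
44*(31 + ((4*2)*R(1, 4) - 1)) = 44*(31 + ((4*2)*((1 + √2*√4)/(-2 + 4)) - 1)) = 44*(31 + (8*((1 + √2*2)/2) - 1)) = 44*(31 + (8*((1 + 2*√2)/2) - 1)) = 44*(31 + (8*(½ + √2) - 1)) = 44*(31 + ((4 + 8*√2) - 1)) = 44*(31 + (3 + 8*√2)) = 44*(34 + 8*√2) = 1496 + 352*√2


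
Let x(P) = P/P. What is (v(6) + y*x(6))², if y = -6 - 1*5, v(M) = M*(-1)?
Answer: 289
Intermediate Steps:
v(M) = -M
x(P) = 1
y = -11 (y = -6 - 5 = -11)
(v(6) + y*x(6))² = (-1*6 - 11*1)² = (-6 - 11)² = (-17)² = 289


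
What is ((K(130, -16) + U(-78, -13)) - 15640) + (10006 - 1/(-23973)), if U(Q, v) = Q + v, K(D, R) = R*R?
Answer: -131108336/23973 ≈ -5469.0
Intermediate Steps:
K(D, R) = R²
((K(130, -16) + U(-78, -13)) - 15640) + (10006 - 1/(-23973)) = (((-16)² + (-78 - 13)) - 15640) + (10006 - 1/(-23973)) = ((256 - 91) - 15640) + (10006 - 1*(-1/23973)) = (165 - 15640) + (10006 + 1/23973) = -15475 + 239873839/23973 = -131108336/23973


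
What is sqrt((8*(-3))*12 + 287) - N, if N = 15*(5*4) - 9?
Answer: -291 + I ≈ -291.0 + 1.0*I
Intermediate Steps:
N = 291 (N = 15*20 - 9 = 300 - 9 = 291)
sqrt((8*(-3))*12 + 287) - N = sqrt((8*(-3))*12 + 287) - 1*291 = sqrt(-24*12 + 287) - 291 = sqrt(-288 + 287) - 291 = sqrt(-1) - 291 = I - 291 = -291 + I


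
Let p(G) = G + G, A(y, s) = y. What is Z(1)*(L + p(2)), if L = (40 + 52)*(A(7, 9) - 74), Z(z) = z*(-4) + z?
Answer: 18480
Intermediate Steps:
p(G) = 2*G
Z(z) = -3*z (Z(z) = -4*z + z = -3*z)
L = -6164 (L = (40 + 52)*(7 - 74) = 92*(-67) = -6164)
Z(1)*(L + p(2)) = (-3*1)*(-6164 + 2*2) = -3*(-6164 + 4) = -3*(-6160) = 18480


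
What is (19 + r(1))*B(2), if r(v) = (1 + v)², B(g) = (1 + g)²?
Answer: 207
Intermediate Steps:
(19 + r(1))*B(2) = (19 + (1 + 1)²)*(1 + 2)² = (19 + 2²)*3² = (19 + 4)*9 = 23*9 = 207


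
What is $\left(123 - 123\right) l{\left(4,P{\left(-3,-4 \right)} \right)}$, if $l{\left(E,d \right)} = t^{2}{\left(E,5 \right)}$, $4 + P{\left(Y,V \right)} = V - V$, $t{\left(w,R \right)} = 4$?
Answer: $0$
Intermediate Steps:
$P{\left(Y,V \right)} = -4$ ($P{\left(Y,V \right)} = -4 + \left(V - V\right) = -4 + 0 = -4$)
$l{\left(E,d \right)} = 16$ ($l{\left(E,d \right)} = 4^{2} = 16$)
$\left(123 - 123\right) l{\left(4,P{\left(-3,-4 \right)} \right)} = \left(123 - 123\right) 16 = 0 \cdot 16 = 0$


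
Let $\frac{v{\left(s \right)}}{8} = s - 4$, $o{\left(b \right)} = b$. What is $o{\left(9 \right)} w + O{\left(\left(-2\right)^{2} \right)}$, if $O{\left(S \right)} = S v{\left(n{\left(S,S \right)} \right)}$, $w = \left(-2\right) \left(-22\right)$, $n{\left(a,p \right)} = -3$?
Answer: $172$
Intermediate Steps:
$v{\left(s \right)} = -32 + 8 s$ ($v{\left(s \right)} = 8 \left(s - 4\right) = 8 \left(-4 + s\right) = -32 + 8 s$)
$w = 44$
$O{\left(S \right)} = - 56 S$ ($O{\left(S \right)} = S \left(-32 + 8 \left(-3\right)\right) = S \left(-32 - 24\right) = S \left(-56\right) = - 56 S$)
$o{\left(9 \right)} w + O{\left(\left(-2\right)^{2} \right)} = 9 \cdot 44 - 56 \left(-2\right)^{2} = 396 - 224 = 172$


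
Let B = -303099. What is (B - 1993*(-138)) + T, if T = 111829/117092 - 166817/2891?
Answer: -1359939456815/48358996 ≈ -28122.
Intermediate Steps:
T = -2744234075/48358996 (T = 111829*(1/117092) - 166817*1/2891 = 111829/117092 - 23831/413 = -2744234075/48358996 ≈ -56.747)
(B - 1993*(-138)) + T = (-303099 - 1993*(-138)) - 2744234075/48358996 = (-303099 + 275034) - 2744234075/48358996 = -28065 - 2744234075/48358996 = -1359939456815/48358996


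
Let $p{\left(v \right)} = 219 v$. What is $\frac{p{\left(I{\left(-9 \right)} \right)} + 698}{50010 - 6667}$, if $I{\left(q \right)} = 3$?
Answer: $\frac{1355}{43343} \approx 0.031262$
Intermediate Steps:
$\frac{p{\left(I{\left(-9 \right)} \right)} + 698}{50010 - 6667} = \frac{219 \cdot 3 + 698}{50010 - 6667} = \frac{657 + 698}{43343} = 1355 \cdot \frac{1}{43343} = \frac{1355}{43343}$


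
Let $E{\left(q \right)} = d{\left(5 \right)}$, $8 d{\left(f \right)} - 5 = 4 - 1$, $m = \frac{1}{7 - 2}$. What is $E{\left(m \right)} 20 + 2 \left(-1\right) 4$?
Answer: $12$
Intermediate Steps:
$m = \frac{1}{5} \approx 0.2$
$d{\left(f \right)} = 1$ ($d{\left(f \right)} = \frac{5}{8} + \frac{4 - 1}{8} = \frac{5}{8} + \frac{1}{8} \cdot 3 = \frac{5}{8} + \frac{3}{8} = 1$)
$E{\left(q \right)} = 1$
$E{\left(m \right)} 20 + 2 \left(-1\right) 4 = 1 \cdot 20 + 2 \left(-1\right) 4 = 20 - 8 = 12$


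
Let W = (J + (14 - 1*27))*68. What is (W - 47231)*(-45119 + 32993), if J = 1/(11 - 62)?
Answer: 583458658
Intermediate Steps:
J = -1/51 (J = 1/(-51) = -1/51 ≈ -0.019608)
W = -2656/3 (W = (-1/51 + (14 - 1*27))*68 = (-1/51 + (14 - 27))*68 = (-1/51 - 13)*68 = -664/51*68 = -2656/3 ≈ -885.33)
(W - 47231)*(-45119 + 32993) = (-2656/3 - 47231)*(-45119 + 32993) = -144349/3*(-12126) = 583458658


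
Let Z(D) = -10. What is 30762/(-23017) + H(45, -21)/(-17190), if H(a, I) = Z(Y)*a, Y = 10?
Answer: -5760457/4396247 ≈ -1.3103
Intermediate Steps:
H(a, I) = -10*a
30762/(-23017) + H(45, -21)/(-17190) = 30762/(-23017) - 10*45/(-17190) = 30762*(-1/23017) - 450*(-1/17190) = -30762/23017 + 5/191 = -5760457/4396247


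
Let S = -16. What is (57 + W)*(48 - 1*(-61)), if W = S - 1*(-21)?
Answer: 6758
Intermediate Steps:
W = 5 (W = -16 - 1*(-21) = -16 + 21 = 5)
(57 + W)*(48 - 1*(-61)) = (57 + 5)*(48 - 1*(-61)) = 62*(48 + 61) = 62*109 = 6758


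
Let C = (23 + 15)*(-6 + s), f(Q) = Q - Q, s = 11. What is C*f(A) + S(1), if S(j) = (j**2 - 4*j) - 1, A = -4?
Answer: -4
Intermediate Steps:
f(Q) = 0
C = 190 (C = (23 + 15)*(-6 + 11) = 38*5 = 190)
S(j) = -1 + j**2 - 4*j
C*f(A) + S(1) = 190*0 + (-1 + 1**2 - 4*1) = 0 + (-1 + 1 - 4) = 0 - 4 = -4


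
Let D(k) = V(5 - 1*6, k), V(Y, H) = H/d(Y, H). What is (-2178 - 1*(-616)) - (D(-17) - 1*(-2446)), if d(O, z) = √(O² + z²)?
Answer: -4008 + 17*√290/290 ≈ -4007.0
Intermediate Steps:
V(Y, H) = H/√(H² + Y²) (V(Y, H) = H/(√(Y² + H²)) = H/(√(H² + Y²)) = H/√(H² + Y²))
D(k) = k/√(1 + k²) (D(k) = k/√(k² + (5 - 1*6)²) = k/√(k² + (5 - 6)²) = k/√(k² + (-1)²) = k/√(k² + 1) = k/√(1 + k²))
(-2178 - 1*(-616)) - (D(-17) - 1*(-2446)) = (-2178 - 1*(-616)) - (-17/√(1 + (-17)²) - 1*(-2446)) = (-2178 + 616) - (-17/√(1 + 289) + 2446) = -1562 - (-17*√290/290 + 2446) = -1562 - (2446 - 17*√290/290) = -1562 + (-2446 + 17*√290/290) = -4008 + 17*√290/290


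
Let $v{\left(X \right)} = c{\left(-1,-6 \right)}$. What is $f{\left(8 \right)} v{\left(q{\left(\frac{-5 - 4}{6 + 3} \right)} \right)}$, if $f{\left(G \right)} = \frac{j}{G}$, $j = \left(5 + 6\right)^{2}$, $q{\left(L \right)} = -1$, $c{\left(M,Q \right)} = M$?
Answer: $- \frac{121}{8} \approx -15.125$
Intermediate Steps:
$v{\left(X \right)} = -1$
$j = 121$ ($j = 11^{2} = 121$)
$f{\left(G \right)} = \frac{121}{G}$
$f{\left(8 \right)} v{\left(q{\left(\frac{-5 - 4}{6 + 3} \right)} \right)} = \frac{121}{8} \left(-1\right) = - \frac{121}{8}$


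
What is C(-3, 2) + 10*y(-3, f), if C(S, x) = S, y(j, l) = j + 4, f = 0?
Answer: 7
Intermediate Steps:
y(j, l) = 4 + j
C(-3, 2) + 10*y(-3, f) = -3 + 10*(4 - 3) = -3 + 10*1 = -3 + 10 = 7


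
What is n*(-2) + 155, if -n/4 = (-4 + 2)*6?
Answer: 59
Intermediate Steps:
n = 48 (n = -4*(-4 + 2)*6 = -(-8)*6 = -4*(-12) = 48)
n*(-2) + 155 = 48*(-2) + 155 = -96 + 155 = 59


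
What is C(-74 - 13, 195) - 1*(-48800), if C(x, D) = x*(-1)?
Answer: 48887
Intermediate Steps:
C(x, D) = -x
C(-74 - 13, 195) - 1*(-48800) = -(-74 - 13) - 1*(-48800) = -1*(-87) + 48800 = 87 + 48800 = 48887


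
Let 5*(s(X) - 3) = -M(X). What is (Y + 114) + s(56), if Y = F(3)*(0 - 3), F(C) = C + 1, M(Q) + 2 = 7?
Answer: 104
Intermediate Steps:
M(Q) = 5 (M(Q) = -2 + 7 = 5)
F(C) = 1 + C
s(X) = 2 (s(X) = 3 + (-1*5)/5 = 3 + (⅕)*(-5) = 3 - 1 = 2)
Y = -12 (Y = (1 + 3)*(0 - 3) = 4*(-3) = -12)
(Y + 114) + s(56) = (-12 + 114) + 2 = 102 + 2 = 104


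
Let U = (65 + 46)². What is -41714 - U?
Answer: -54035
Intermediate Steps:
U = 12321 (U = 111² = 12321)
-41714 - U = -41714 - 1*12321 = -41714 - 12321 = -54035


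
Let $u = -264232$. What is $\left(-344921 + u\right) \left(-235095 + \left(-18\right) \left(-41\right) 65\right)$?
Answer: $113987755125$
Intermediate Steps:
$\left(-344921 + u\right) \left(-235095 + \left(-18\right) \left(-41\right) 65\right) = \left(-344921 - 264232\right) \left(-235095 + \left(-18\right) \left(-41\right) 65\right) = - 609153 \left(-235095 + 738 \cdot 65\right) = - 609153 \left(-235095 + 47970\right) = \left(-609153\right) \left(-187125\right) = 113987755125$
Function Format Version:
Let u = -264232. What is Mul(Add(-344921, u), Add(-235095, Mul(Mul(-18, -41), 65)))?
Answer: 113987755125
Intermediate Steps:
Mul(Add(-344921, u), Add(-235095, Mul(Mul(-18, -41), 65))) = Mul(Add(-344921, -264232), Add(-235095, Mul(Mul(-18, -41), 65))) = Mul(-609153, Add(-235095, Mul(738, 65))) = Mul(-609153, Add(-235095, 47970)) = Mul(-609153, -187125) = 113987755125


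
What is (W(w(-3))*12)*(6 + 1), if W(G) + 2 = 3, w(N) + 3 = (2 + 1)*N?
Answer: 84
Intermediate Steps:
w(N) = -3 + 3*N (w(N) = -3 + (2 + 1)*N = -3 + 3*N)
W(G) = 1 (W(G) = -2 + 3 = 1)
(W(w(-3))*12)*(6 + 1) = (1*12)*(6 + 1) = 12*7 = 84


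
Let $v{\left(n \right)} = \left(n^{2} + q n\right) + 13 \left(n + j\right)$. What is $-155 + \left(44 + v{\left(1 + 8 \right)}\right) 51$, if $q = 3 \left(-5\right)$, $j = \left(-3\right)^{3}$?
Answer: $-12599$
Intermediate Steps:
$j = -27$
$q = -15$
$v{\left(n \right)} = -351 + n^{2} - 2 n$ ($v{\left(n \right)} = \left(n^{2} - 15 n\right) + 13 \left(n - 27\right) = \left(n^{2} - 15 n\right) + 13 \left(-27 + n\right) = \left(n^{2} - 15 n\right) + \left(-351 + 13 n\right) = -351 + n^{2} - 2 n$)
$-155 + \left(44 + v{\left(1 + 8 \right)}\right) 51 = -155 + \left(44 - \left(351 - \left(1 + 8\right)^{2} + 2 \left(1 + 8\right)\right)\right) 51 = -155 + \left(44 - \left(369 - 81\right)\right) 51 = -155 + \left(44 - 288\right) 51 = -155 - 12444 = -12599$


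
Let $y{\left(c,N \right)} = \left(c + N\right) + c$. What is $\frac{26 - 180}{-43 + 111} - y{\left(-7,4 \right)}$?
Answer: $\frac{263}{34} \approx 7.7353$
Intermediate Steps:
$y{\left(c,N \right)} = N + 2 c$ ($y{\left(c,N \right)} = \left(N + c\right) + c = N + 2 c$)
$\frac{26 - 180}{-43 + 111} - y{\left(-7,4 \right)} = \frac{26 - 180}{-43 + 111} - \left(4 + 2 \left(-7\right)\right) = - \frac{154}{68} - \left(4 - 14\right) = \left(-154\right) \frac{1}{68} - -10 = - \frac{77}{34} + 10 = \frac{263}{34}$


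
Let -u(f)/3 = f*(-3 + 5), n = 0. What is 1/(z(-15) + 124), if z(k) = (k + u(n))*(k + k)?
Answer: 1/574 ≈ 0.0017422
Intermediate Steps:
u(f) = -6*f (u(f) = -3*f*(-3 + 5) = -3*f*2 = -6*f)
z(k) = 2*k² (z(k) = (k - 6*0)*(k + k) = (k + 0)*(2*k) = k*(2*k) = 2*k²)
1/(z(-15) + 124) = 1/(2*(-15)² + 124) = 1/(2*225 + 124) = 1/(450 + 124) = 1/574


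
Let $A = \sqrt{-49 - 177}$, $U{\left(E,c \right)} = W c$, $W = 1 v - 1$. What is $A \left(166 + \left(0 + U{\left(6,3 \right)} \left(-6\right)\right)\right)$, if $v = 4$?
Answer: $112 i \sqrt{226} \approx 1683.7 i$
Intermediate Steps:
$W = 3$ ($W = 1 \cdot 4 - 1 = 4 - 1 = 3$)
$U{\left(E,c \right)} = 3 c$
$A = i \sqrt{226}$ ($A = \sqrt{-226} = i \sqrt{226} \approx 15.033 i$)
$A \left(166 + \left(0 + U{\left(6,3 \right)} \left(-6\right)\right)\right) = i \sqrt{226} \left(166 + \left(0 + 3 \cdot 3 \left(-6\right)\right)\right) = i \sqrt{226} \left(166 + \left(0 + 9 \left(-6\right)\right)\right) = i \sqrt{226} \left(166 + \left(0 - 54\right)\right) = i \sqrt{226} \left(166 - 54\right) = i \sqrt{226} \cdot 112 = 112 i \sqrt{226}$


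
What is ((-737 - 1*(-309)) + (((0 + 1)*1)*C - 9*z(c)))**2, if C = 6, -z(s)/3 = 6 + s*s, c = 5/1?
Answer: 172225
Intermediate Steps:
c = 5 (c = 5*1 = 5)
z(s) = -18 - 3*s**2 (z(s) = -3*(6 + s*s) = -3*(6 + s**2) = -18 - 3*s**2)
((-737 - 1*(-309)) + (((0 + 1)*1)*C - 9*z(c)))**2 = ((-737 - 1*(-309)) + (((0 + 1)*1)*6 - 9*(-18 - 3*5**2)))**2 = ((-737 + 309) + ((1*1)*6 - 9*(-18 - 3*25)))**2 = (-428 + (1*6 - 9*(-18 - 75)))**2 = (-428 + (6 - 9*(-93)))**2 = (-428 + (6 + 837))**2 = (-428 + 843)**2 = 415**2 = 172225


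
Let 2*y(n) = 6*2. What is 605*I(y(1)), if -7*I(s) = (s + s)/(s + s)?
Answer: -605/7 ≈ -86.429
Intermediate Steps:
y(n) = 6 (y(n) = (6*2)/2 = (½)*12 = 6)
I(s) = -⅐ (I(s) = -(s + s)/(7*(s + s)) = -2*s/(7*(2*s)) = -2*s*1/(2*s)/7 = -⅐*1 = -⅐)
605*I(y(1)) = 605*(-⅐) = -605/7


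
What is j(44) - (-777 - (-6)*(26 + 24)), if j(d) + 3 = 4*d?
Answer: 650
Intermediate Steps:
j(d) = -3 + 4*d
j(44) - (-777 - (-6)*(26 + 24)) = (-3 + 4*44) - (-777 - (-6)*(26 + 24)) = (-3 + 176) - (-777 - (-6)*50) = 173 - (-777 - 1*(-300)) = 173 - (-777 + 300) = 173 - 1*(-477) = 173 + 477 = 650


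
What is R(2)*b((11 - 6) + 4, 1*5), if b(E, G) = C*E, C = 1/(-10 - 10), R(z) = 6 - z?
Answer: -9/5 ≈ -1.8000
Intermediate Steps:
C = -1/20 (C = 1/(-20) = -1/20 ≈ -0.050000)
b(E, G) = -E/20
R(2)*b((11 - 6) + 4, 1*5) = (6 - 1*2)*(-((11 - 6) + 4)/20) = (6 - 2)*(-(5 + 4)/20) = 4*(-1/20*9) = 4*(-9/20) = -9/5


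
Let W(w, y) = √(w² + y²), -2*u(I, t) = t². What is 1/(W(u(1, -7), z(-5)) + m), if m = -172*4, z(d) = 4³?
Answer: -2752/1874591 - 34*√65/1874591 ≈ -0.0016143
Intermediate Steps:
z(d) = 64
u(I, t) = -t²/2
m = -688
1/(W(u(1, -7), z(-5)) + m) = 1/(√((-½*(-7)²)² + 64²) - 688) = 1/(√((-½*49)² + 4096) - 688) = 1/(√((-49/2)² + 4096) - 688) = 1/(√(2401/4 + 4096) - 688) = 1/(√(18785/4) - 688) = 1/(17*√65/2 - 688) = 1/(-688 + 17*√65/2)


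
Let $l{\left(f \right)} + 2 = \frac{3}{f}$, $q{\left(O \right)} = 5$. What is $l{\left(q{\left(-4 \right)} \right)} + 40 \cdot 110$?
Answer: $\frac{21993}{5} \approx 4398.6$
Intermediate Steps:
$l{\left(f \right)} = -2 + \frac{3}{f}$
$l{\left(q{\left(-4 \right)} \right)} + 40 \cdot 110 = \left(-2 + \frac{3}{5}\right) + 40 \cdot 110 = \left(-2 + 3 \cdot \frac{1}{5}\right) + 4400 = \left(-2 + \frac{3}{5}\right) + 4400 = - \frac{7}{5} + 4400 = \frac{21993}{5}$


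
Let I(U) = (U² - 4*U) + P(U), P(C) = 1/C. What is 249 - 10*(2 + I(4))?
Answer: 453/2 ≈ 226.50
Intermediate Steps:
I(U) = 1/U + U² - 4*U (I(U) = (U² - 4*U) + 1/U = 1/U + U² - 4*U)
249 - 10*(2 + I(4)) = 249 - 10*(2 + (1 + 4²*(-4 + 4))/4) = 249 - 10*(2 + (1 + 16*0)/4) = 249 - 10*(2 + (1 + 0)/4) = 249 - 10*(2 + (¼)*1) = 249 - 10*(2 + ¼) = 249 - 10*9/4 = 249 - 45/2 = 453/2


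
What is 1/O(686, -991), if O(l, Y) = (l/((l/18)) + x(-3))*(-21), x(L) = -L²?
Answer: -1/189 ≈ -0.0052910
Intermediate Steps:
O(l, Y) = -189 (O(l, Y) = (l/((l/18)) - 1*(-3)²)*(-21) = (l/((l*(1/18))) - 1*9)*(-21) = (l/((l/18)) - 9)*(-21) = (l*(18/l) - 9)*(-21) = (18 - 9)*(-21) = 9*(-21) = -189)
1/O(686, -991) = 1/(-189) = -1/189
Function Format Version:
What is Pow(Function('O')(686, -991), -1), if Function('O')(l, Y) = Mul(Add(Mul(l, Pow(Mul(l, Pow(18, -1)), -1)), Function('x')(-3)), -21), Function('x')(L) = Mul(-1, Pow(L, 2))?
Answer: Rational(-1, 189) ≈ -0.0052910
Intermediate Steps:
Function('O')(l, Y) = -189 (Function('O')(l, Y) = Mul(Add(Mul(l, Pow(Mul(l, Pow(18, -1)), -1)), Mul(-1, Pow(-3, 2))), -21) = Mul(Add(Mul(l, Pow(Mul(l, Rational(1, 18)), -1)), Mul(-1, 9)), -21) = Mul(Add(Mul(l, Pow(Mul(Rational(1, 18), l), -1)), -9), -21) = Mul(Add(Mul(l, Mul(18, Pow(l, -1))), -9), -21) = Mul(Add(18, -9), -21) = Mul(9, -21) = -189)
Pow(Function('O')(686, -991), -1) = Pow(-189, -1) = Rational(-1, 189)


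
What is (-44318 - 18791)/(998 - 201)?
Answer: -63109/797 ≈ -79.183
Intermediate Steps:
(-44318 - 18791)/(998 - 201) = -63109/797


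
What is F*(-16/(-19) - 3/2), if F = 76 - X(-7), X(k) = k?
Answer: -2075/38 ≈ -54.605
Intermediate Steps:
F = 83 (F = 76 - 1*(-7) = 76 + 7 = 83)
F*(-16/(-19) - 3/2) = 83*(-16/(-19) - 3/2) = 83*(-16*(-1/19) - 3*½) = 83*(16/19 - 3/2) = 83*(-25/38) = -2075/38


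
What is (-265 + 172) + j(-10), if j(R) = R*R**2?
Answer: -1093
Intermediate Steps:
j(R) = R**3
(-265 + 172) + j(-10) = (-265 + 172) + (-10)**3 = -93 - 1000 = -1093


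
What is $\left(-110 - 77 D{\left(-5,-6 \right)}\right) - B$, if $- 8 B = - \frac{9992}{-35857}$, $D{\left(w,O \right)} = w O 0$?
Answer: $- \frac{3943021}{35857} \approx -109.97$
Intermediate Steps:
$D{\left(w,O \right)} = 0$ ($D{\left(w,O \right)} = O w 0 = 0$)
$B = - \frac{1249}{35857}$ ($B = - \frac{\left(-9992\right) \frac{1}{-35857}}{8} = - \frac{\left(-9992\right) \left(- \frac{1}{35857}\right)}{8} = \left(- \frac{1}{8}\right) \frac{9992}{35857} = - \frac{1249}{35857} \approx -0.034833$)
$\left(-110 - 77 D{\left(-5,-6 \right)}\right) - B = \left(-110 - 0\right) - - \frac{1249}{35857} = \left(-110 + 0\right) + \frac{1249}{35857} = -110 + \frac{1249}{35857} = - \frac{3943021}{35857}$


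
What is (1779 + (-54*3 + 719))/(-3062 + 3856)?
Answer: 1168/397 ≈ 2.9421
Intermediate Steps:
(1779 + (-54*3 + 719))/(-3062 + 3856) = (1779 + (-162 + 719))/794 = (1779 + 557)*(1/794) = 2336*(1/794) = 1168/397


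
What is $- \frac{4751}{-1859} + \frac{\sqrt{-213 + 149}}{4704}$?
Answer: $\frac{4751}{1859} + \frac{i}{588} \approx 2.5557 + 0.0017007 i$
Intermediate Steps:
$- \frac{4751}{-1859} + \frac{\sqrt{-213 + 149}}{4704} = \left(-4751\right) \left(- \frac{1}{1859}\right) + \sqrt{-64} \cdot \frac{1}{4704} = \frac{4751}{1859} + 8 i \frac{1}{4704} = \frac{4751}{1859} + \frac{i}{588}$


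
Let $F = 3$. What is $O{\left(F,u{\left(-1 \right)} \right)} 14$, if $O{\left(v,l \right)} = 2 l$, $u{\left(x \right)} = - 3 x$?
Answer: $84$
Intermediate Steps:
$O{\left(F,u{\left(-1 \right)} \right)} 14 = 2 \left(\left(-3\right) \left(-1\right)\right) 14 = 2 \cdot 3 \cdot 14 = 6 \cdot 14 = 84$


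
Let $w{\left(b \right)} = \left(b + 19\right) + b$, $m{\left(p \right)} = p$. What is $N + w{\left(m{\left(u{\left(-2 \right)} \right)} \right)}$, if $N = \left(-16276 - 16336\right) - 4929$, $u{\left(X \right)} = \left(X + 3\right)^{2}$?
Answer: $-37520$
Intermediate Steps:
$u{\left(X \right)} = \left(3 + X\right)^{2}$
$w{\left(b \right)} = 19 + 2 b$ ($w{\left(b \right)} = \left(19 + b\right) + b = 19 + 2 b$)
$N = -37541$ ($N = -32612 - 4929 = -37541$)
$N + w{\left(m{\left(u{\left(-2 \right)} \right)} \right)} = -37541 + \left(19 + 2 \left(3 - 2\right)^{2}\right) = -37541 + \left(19 + 2 \cdot 1^{2}\right) = -37541 + \left(19 + 2 \cdot 1\right) = -37541 + \left(19 + 2\right) = -37541 + 21 = -37520$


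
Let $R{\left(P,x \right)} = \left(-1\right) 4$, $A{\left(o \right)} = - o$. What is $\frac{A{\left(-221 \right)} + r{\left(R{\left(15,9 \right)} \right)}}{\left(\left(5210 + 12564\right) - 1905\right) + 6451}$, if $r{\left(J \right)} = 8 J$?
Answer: $\frac{21}{2480} \approx 0.0084677$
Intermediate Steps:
$R{\left(P,x \right)} = -4$
$\frac{A{\left(-221 \right)} + r{\left(R{\left(15,9 \right)} \right)}}{\left(\left(5210 + 12564\right) - 1905\right) + 6451} = \frac{\left(-1\right) \left(-221\right) + 8 \left(-4\right)}{\left(\left(5210 + 12564\right) - 1905\right) + 6451} = \frac{221 - 32}{\left(17774 - 1905\right) + 6451} = \frac{189}{15869 + 6451} = \frac{189}{22320} = 189 \cdot \frac{1}{22320} = \frac{21}{2480}$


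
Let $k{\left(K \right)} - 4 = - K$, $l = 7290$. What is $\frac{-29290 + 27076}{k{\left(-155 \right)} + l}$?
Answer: $- \frac{738}{2483} \approx -0.29722$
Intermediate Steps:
$k{\left(K \right)} = 4 - K$
$\frac{-29290 + 27076}{k{\left(-155 \right)} + l} = \frac{-29290 + 27076}{\left(4 - -155\right) + 7290} = - \frac{2214}{\left(4 + 155\right) + 7290} = - \frac{2214}{159 + 7290} = - \frac{2214}{7449} = \left(-2214\right) \frac{1}{7449} = - \frac{738}{2483}$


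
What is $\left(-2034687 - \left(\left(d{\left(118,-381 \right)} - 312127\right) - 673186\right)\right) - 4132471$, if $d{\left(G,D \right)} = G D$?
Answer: $-5136887$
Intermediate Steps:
$d{\left(G,D \right)} = D G$
$\left(-2034687 - \left(\left(d{\left(118,-381 \right)} - 312127\right) - 673186\right)\right) - 4132471 = \left(-2034687 - \left(\left(\left(-381\right) 118 - 312127\right) - 673186\right)\right) - 4132471 = \left(-2034687 - \left(\left(-44958 - 312127\right) - 673186\right)\right) - 4132471 = \left(-2034687 - \left(-357085 - 673186\right)\right) - 4132471 = \left(-2034687 - -1030271\right) - 4132471 = \left(-2034687 + 1030271\right) - 4132471 = -1004416 - 4132471 = -5136887$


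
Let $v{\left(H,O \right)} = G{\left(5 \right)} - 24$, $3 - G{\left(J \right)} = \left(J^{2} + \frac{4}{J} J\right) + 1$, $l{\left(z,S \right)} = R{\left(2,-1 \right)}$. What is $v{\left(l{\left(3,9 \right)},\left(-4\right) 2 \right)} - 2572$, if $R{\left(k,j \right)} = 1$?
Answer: $-2623$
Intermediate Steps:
$l{\left(z,S \right)} = 1$
$G{\left(J \right)} = -2 - J^{2}$ ($G{\left(J \right)} = 3 - \left(\left(J^{2} + \frac{4}{J} J\right) + 1\right) = 3 - \left(\left(J^{2} + 4\right) + 1\right) = 3 - \left(\left(4 + J^{2}\right) + 1\right) = 3 - \left(5 + J^{2}\right) = -2 - J^{2}$)
$v{\left(H,O \right)} = -51$ ($v{\left(H,O \right)} = \left(-2 - 5^{2}\right) - 24 = \left(-2 - 25\right) - 24 = -27 - 24 = -51$)
$v{\left(l{\left(3,9 \right)},\left(-4\right) 2 \right)} - 2572 = -51 - 2572 = -2623$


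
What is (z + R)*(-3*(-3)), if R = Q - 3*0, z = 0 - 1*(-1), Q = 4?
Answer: 45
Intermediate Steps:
z = 1 (z = 0 + 1 = 1)
R = 4 (R = 4 - 3*0 = 4 + 0 = 4)
(z + R)*(-3*(-3)) = (1 + 4)*(-3*(-3)) = 5*9 = 45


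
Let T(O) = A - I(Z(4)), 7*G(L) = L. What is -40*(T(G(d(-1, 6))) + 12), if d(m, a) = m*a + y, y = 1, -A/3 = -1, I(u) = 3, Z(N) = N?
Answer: -480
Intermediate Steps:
A = 3 (A = -3*(-1) = 3)
d(m, a) = 1 + a*m (d(m, a) = m*a + 1 = a*m + 1 = 1 + a*m)
G(L) = L/7
T(O) = 0 (T(O) = 3 - 1*3 = 3 - 3 = 0)
-40*(T(G(d(-1, 6))) + 12) = -40*(0 + 12) = -40*12 = -480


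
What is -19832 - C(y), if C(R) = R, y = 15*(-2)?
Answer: -19802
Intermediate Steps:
y = -30
-19832 - C(y) = -19832 - 1*(-30) = -19832 + 30 = -19802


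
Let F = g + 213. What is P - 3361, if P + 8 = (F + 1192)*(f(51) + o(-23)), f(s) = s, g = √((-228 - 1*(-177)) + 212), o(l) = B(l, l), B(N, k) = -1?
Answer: 66881 + 50*√161 ≈ 67515.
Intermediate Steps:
o(l) = -1
g = √161 (g = √((-228 + 177) + 212) = √(-51 + 212) = √161 ≈ 12.689)
F = 213 + √161 (F = √161 + 213 = 213 + √161 ≈ 225.69)
P = 70242 + 50*√161 (P = -8 + ((213 + √161) + 1192)*(51 - 1) = -8 + (1405 + √161)*50 = -8 + (70250 + 50*√161) = 70242 + 50*√161 ≈ 70876.)
P - 3361 = (70242 + 50*√161) - 3361 = 66881 + 50*√161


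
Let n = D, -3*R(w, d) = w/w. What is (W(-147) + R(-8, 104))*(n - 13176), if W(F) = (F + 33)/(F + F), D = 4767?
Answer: -22424/49 ≈ -457.63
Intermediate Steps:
R(w, d) = -1/3 (R(w, d) = -w/(3*w) = -1/3*1 = -1/3)
n = 4767
W(F) = (33 + F)/(2*F) (W(F) = (33 + F)/((2*F)) = (33 + F)*(1/(2*F)) = (33 + F)/(2*F))
(W(-147) + R(-8, 104))*(n - 13176) = ((1/2)*(33 - 147)/(-147) - 1/3)*(4767 - 13176) = ((1/2)*(-1/147)*(-114) - 1/3)*(-8409) = (19/49 - 1/3)*(-8409) = (8/147)*(-8409) = -22424/49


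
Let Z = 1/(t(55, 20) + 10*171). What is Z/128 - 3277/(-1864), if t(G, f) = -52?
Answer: 86932489/49448192 ≈ 1.7581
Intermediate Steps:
Z = 1/1658 (Z = 1/(-52 + 10*171) = 1/(-52 + 1710) = 1/1658 ≈ 0.00060314)
Z/128 - 3277/(-1864) = (1/1658)/128 - 3277/(-1864) = (1/1658)*(1/128) - 3277*(-1/1864) = 1/212224 + 3277/1864 = 86932489/49448192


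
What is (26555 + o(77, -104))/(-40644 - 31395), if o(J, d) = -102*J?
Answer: -18701/72039 ≈ -0.25960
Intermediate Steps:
(26555 + o(77, -104))/(-40644 - 31395) = (26555 - 102*77)/(-40644 - 31395) = (26555 - 7854)/(-72039) = 18701*(-1/72039) = -18701/72039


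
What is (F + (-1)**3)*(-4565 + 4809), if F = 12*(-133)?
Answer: -389668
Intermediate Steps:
F = -1596
(F + (-1)**3)*(-4565 + 4809) = (-1596 + (-1)**3)*(-4565 + 4809) = (-1596 - 1)*244 = -1597*244 = -389668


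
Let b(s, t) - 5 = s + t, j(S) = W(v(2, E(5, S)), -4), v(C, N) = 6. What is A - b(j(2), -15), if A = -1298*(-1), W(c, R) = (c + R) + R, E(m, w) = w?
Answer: 1310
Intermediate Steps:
W(c, R) = c + 2*R (W(c, R) = (R + c) + R = c + 2*R)
j(S) = -2 (j(S) = 6 + 2*(-4) = 6 - 8 = -2)
b(s, t) = 5 + s + t (b(s, t) = 5 + (s + t) = 5 + s + t)
A = 1298
A - b(j(2), -15) = 1298 - (5 - 2 - 15) = 1298 - 1*(-12) = 1298 + 12 = 1310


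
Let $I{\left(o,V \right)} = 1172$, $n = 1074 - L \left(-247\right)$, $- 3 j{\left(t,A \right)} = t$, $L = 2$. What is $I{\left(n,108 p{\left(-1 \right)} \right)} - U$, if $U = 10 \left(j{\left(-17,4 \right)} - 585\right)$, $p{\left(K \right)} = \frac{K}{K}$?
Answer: $\frac{20896}{3} \approx 6965.3$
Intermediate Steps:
$j{\left(t,A \right)} = - \frac{t}{3}$
$p{\left(K \right)} = 1$
$n = 1568$ ($n = 1074 - 2 \left(-247\right) = 1074 - -494 = 1074 + 494 = 1568$)
$U = - \frac{17380}{3}$ ($U = 10 \left(\left(- \frac{1}{3}\right) \left(-17\right) - 585\right) = 10 \left(\frac{17}{3} - 585\right) = 10 \left(- \frac{1738}{3}\right) = - \frac{17380}{3} \approx -5793.3$)
$I{\left(n,108 p{\left(-1 \right)} \right)} - U = 1172 - - \frac{17380}{3} = 1172 + \frac{17380}{3} = \frac{20896}{3}$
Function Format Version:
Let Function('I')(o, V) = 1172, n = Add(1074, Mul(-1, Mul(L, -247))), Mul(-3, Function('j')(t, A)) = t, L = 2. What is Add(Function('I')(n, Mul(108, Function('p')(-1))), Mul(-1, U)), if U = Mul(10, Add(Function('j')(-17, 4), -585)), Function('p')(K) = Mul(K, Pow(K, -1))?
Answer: Rational(20896, 3) ≈ 6965.3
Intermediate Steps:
Function('j')(t, A) = Mul(Rational(-1, 3), t)
Function('p')(K) = 1
n = 1568 (n = Add(1074, Mul(-1, Mul(2, -247))) = Add(1074, Mul(-1, -494)) = Add(1074, 494) = 1568)
U = Rational(-17380, 3) (U = Mul(10, Add(Mul(Rational(-1, 3), -17), -585)) = Mul(10, Add(Rational(17, 3), -585)) = Mul(10, Rational(-1738, 3)) = Rational(-17380, 3) ≈ -5793.3)
Add(Function('I')(n, Mul(108, Function('p')(-1))), Mul(-1, U)) = Add(1172, Mul(-1, Rational(-17380, 3))) = Add(1172, Rational(17380, 3)) = Rational(20896, 3)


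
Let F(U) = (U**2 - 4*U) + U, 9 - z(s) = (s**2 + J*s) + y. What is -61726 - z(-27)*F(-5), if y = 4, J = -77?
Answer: 50394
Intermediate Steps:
z(s) = 5 - s**2 + 77*s (z(s) = 9 - ((s**2 - 77*s) + 4) = 9 - (4 + s**2 - 77*s) = 9 + (-4 - s**2 + 77*s) = 5 - s**2 + 77*s)
F(U) = U**2 - 3*U
-61726 - z(-27)*F(-5) = -61726 - (5 - 1*(-27)**2 + 77*(-27))*(-5*(-3 - 5)) = -61726 - (5 - 1*729 - 2079)*(-5*(-8)) = -61726 - (5 - 729 - 2079)*40 = -61726 - (-2803)*40 = -61726 - 1*(-112120) = -61726 + 112120 = 50394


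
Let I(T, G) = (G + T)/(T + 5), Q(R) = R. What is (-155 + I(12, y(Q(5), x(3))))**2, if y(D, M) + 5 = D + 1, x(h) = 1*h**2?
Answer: 6874884/289 ≈ 23789.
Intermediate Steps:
x(h) = h**2
y(D, M) = -4 + D (y(D, M) = -5 + (D + 1) = -5 + (1 + D) = -4 + D)
I(T, G) = (G + T)/(5 + T)
(-155 + I(12, y(Q(5), x(3))))**2 = (-155 + ((-4 + 5) + 12)/(5 + 12))**2 = (-155 + (1 + 12)/17)**2 = (-155 + (1/17)*13)**2 = (-155 + 13/17)**2 = (-2622/17)**2 = 6874884/289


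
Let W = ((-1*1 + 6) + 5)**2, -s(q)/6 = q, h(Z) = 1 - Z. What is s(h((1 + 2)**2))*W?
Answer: 4800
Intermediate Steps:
s(q) = -6*q
W = 100 (W = ((-1 + 6) + 5)**2 = (5 + 5)**2 = 10**2 = 100)
s(h((1 + 2)**2))*W = -6*(1 - (1 + 2)**2)*100 = -6*(1 - 1*3**2)*100 = -6*(1 - 1*9)*100 = -6*(1 - 9)*100 = -6*(-8)*100 = 48*100 = 4800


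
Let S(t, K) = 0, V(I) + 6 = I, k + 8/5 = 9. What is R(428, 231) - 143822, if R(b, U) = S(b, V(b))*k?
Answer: -143822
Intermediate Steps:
k = 37/5 (k = -8/5 + 9 = 37/5 ≈ 7.4000)
V(I) = -6 + I
R(b, U) = 0 (R(b, U) = 0*(37/5) = 0)
R(428, 231) - 143822 = 0 - 143822 = -143822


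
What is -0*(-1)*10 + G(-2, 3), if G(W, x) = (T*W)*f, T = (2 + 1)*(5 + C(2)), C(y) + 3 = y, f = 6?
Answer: -144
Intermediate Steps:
C(y) = -3 + y
T = 12 (T = (2 + 1)*(5 + (-3 + 2)) = 3*(5 - 1) = 3*4 = 12)
G(W, x) = 72*W (G(W, x) = (12*W)*6 = 72*W)
-0*(-1)*10 + G(-2, 3) = -0*(-1)*10 + 72*(-2) = -7*0*10 - 144 = 0*10 - 144 = 0 - 144 = -144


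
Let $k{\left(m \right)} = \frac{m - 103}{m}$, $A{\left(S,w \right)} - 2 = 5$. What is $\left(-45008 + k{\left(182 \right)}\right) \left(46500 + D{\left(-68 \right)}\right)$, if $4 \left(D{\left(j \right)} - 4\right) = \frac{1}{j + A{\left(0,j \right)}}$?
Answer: $- \frac{92947350034575}{44408} \approx -2.093 \cdot 10^{9}$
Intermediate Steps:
$A{\left(S,w \right)} = 7$ ($A{\left(S,w \right)} = 2 + 5 = 7$)
$k{\left(m \right)} = \frac{-103 + m}{m}$ ($k{\left(m \right)} = \frac{m - 103}{m} = \frac{-103 + m}{m}$)
$D{\left(j \right)} = 4 + \frac{1}{4 \left(7 + j\right)}$ ($D{\left(j \right)} = 4 + \frac{1}{4 \left(j + 7\right)} = 4 + \frac{1}{4 \left(7 + j\right)}$)
$\left(-45008 + k{\left(182 \right)}\right) \left(46500 + D{\left(-68 \right)}\right) = \left(-45008 + \frac{-103 + 182}{182}\right) \left(46500 + \frac{113 + 16 \left(-68\right)}{4 \left(7 - 68\right)}\right) = \left(-45008 + \frac{1}{182} \cdot 79\right) \left(46500 + \frac{113 - 1088}{4 \left(-61\right)}\right) = \left(-45008 + \frac{79}{182}\right) \left(46500 + \frac{1}{4} \left(- \frac{1}{61}\right) \left(-975\right)\right) = - \frac{8191377 \left(46500 + \frac{975}{244}\right)}{182} = \left(- \frac{8191377}{182}\right) \frac{11346975}{244} = - \frac{92947350034575}{44408}$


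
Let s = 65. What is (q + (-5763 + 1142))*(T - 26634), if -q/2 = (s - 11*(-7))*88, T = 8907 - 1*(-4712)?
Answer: 385413195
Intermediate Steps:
T = 13619 (T = 8907 + 4712 = 13619)
q = -24992 (q = -2*(65 - 11*(-7))*88 = -2*(65 + 77)*88 = -284*88 = -2*12496 = -24992)
(q + (-5763 + 1142))*(T - 26634) = (-24992 + (-5763 + 1142))*(13619 - 26634) = (-24992 - 4621)*(-13015) = -29613*(-13015) = 385413195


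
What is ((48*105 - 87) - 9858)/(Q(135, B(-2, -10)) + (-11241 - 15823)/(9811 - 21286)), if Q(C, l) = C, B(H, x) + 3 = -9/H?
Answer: -3310875/92717 ≈ -35.709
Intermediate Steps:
B(H, x) = -3 - 9/H
((48*105 - 87) - 9858)/(Q(135, B(-2, -10)) + (-11241 - 15823)/(9811 - 21286)) = ((48*105 - 87) - 9858)/(135 + (-11241 - 15823)/(9811 - 21286)) = ((5040 - 87) - 9858)/(135 - 27064/(-11475)) = (4953 - 9858)/(135 - 27064*(-1/11475)) = -4905/(135 + 1592/675) = -4905/92717/675 = -4905*675/92717 = -3310875/92717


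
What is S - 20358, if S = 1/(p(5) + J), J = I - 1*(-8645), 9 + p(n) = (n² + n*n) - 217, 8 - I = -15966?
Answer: -497610593/24443 ≈ -20358.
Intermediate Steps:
I = 15974 (I = 8 - 1*(-15966) = 8 + 15966 = 15974)
p(n) = -226 + 2*n² (p(n) = -9 + ((n² + n*n) - 217) = -9 + ((n² + n²) - 217) = -9 + (2*n² - 217) = -9 + (-217 + 2*n²) = -226 + 2*n²)
J = 24619 (J = 15974 - 1*(-8645) = 15974 + 8645 = 24619)
S = 1/24443 (S = 1/((-226 + 2*5²) + 24619) = 1/((-226 + 2*25) + 24619) = 1/((-226 + 50) + 24619) = 1/(-176 + 24619) = 1/24443 ≈ 4.0911e-5)
S - 20358 = 1/24443 - 20358 = -497610593/24443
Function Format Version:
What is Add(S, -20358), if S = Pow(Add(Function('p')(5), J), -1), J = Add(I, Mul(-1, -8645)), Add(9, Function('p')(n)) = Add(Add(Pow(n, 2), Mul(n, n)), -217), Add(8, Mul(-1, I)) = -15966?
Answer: Rational(-497610593, 24443) ≈ -20358.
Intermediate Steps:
I = 15974 (I = Add(8, Mul(-1, -15966)) = Add(8, 15966) = 15974)
Function('p')(n) = Add(-226, Mul(2, Pow(n, 2))) (Function('p')(n) = Add(-9, Add(Add(Pow(n, 2), Mul(n, n)), -217)) = Add(-9, Add(Add(Pow(n, 2), Pow(n, 2)), -217)) = Add(-9, Add(Mul(2, Pow(n, 2)), -217)) = Add(-9, Add(-217, Mul(2, Pow(n, 2)))) = Add(-226, Mul(2, Pow(n, 2))))
J = 24619 (J = Add(15974, Mul(-1, -8645)) = Add(15974, 8645) = 24619)
S = Rational(1, 24443) (S = Pow(Add(Add(-226, Mul(2, Pow(5, 2))), 24619), -1) = Pow(Add(Add(-226, Mul(2, 25)), 24619), -1) = Pow(Add(Add(-226, 50), 24619), -1) = Pow(Add(-176, 24619), -1) = Pow(24443, -1) = Rational(1, 24443) ≈ 4.0911e-5)
Add(S, -20358) = Add(Rational(1, 24443), -20358) = Rational(-497610593, 24443)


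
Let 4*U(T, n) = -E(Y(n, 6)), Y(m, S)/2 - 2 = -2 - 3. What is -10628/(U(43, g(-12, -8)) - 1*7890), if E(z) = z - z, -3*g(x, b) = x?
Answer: 5314/3945 ≈ 1.3470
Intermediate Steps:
g(x, b) = -x/3
Y(m, S) = -6 (Y(m, S) = 4 + 2*(-2 - 3) = 4 + 2*(-5) = 4 - 10 = -6)
E(z) = 0
U(T, n) = 0 (U(T, n) = (-1*0)/4 = (¼)*0 = 0)
-10628/(U(43, g(-12, -8)) - 1*7890) = -10628/(0 - 1*7890) = -10628/(0 - 7890) = -10628/(-7890) = -10628*(-1/7890) = 5314/3945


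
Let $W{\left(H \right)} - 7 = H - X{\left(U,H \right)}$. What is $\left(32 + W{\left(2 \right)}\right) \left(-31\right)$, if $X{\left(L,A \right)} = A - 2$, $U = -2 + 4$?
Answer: $-1271$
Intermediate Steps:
$U = 2$
$X{\left(L,A \right)} = -2 + A$ ($X{\left(L,A \right)} = A - 2 = -2 + A$)
$W{\left(H \right)} = 9$ ($W{\left(H \right)} = 7 + \left(H - \left(-2 + H\right)\right) = 7 + 2 = 9$)
$\left(32 + W{\left(2 \right)}\right) \left(-31\right) = \left(32 + 9\right) \left(-31\right) = 41 \left(-31\right) = -1271$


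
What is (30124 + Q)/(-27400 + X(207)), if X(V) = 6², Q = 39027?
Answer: -69151/27364 ≈ -2.5271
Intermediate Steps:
X(V) = 36
(30124 + Q)/(-27400 + X(207)) = (30124 + 39027)/(-27400 + 36) = 69151/(-27364) = 69151*(-1/27364) = -69151/27364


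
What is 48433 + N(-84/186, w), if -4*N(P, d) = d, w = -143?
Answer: 193875/4 ≈ 48469.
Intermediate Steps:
N(P, d) = -d/4
48433 + N(-84/186, w) = 48433 - 1/4*(-143) = 48433 + 143/4 = 193875/4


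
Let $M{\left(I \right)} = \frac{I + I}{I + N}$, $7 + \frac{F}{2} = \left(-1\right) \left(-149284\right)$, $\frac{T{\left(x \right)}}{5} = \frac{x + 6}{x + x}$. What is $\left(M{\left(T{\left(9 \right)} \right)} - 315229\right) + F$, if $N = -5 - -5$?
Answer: $-16673$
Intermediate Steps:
$N = 0$ ($N = -5 + 5 = 0$)
$T{\left(x \right)} = \frac{5 \left(6 + x\right)}{2 x}$ ($T{\left(x \right)} = 5 \frac{x + 6}{x + x} = 5 \frac{6 + x}{2 x} = \frac{5 \left(6 + x\right)}{2 x}$)
$F = 298554$ ($F = -14 + 2 \left(\left(-1\right) \left(-149284\right)\right) = -14 + 2 \cdot 149284 = -14 + 298568 = 298554$)
$M{\left(I \right)} = 2$ ($M{\left(I \right)} = \frac{I + I}{I + 0} = \frac{2 I}{I} = 2$)
$\left(M{\left(T{\left(9 \right)} \right)} - 315229\right) + F = \left(2 - 315229\right) + 298554 = -315227 + 298554 = -16673$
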